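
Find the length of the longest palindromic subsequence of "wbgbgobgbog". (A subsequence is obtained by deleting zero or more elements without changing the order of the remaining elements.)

7

Using dp[i][j] = 2 + dp[i+1][j−1] if the ends match, else max(dp[i+1][j], dp[i][j−1]):
dp[1][11] = 7. A witness is gobgbog at positions 3,6,7,8,9,10,11.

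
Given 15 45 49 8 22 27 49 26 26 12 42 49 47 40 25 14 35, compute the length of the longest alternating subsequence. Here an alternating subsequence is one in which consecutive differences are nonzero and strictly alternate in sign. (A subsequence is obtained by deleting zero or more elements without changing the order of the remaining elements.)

A longest alternating subsequence is 15, 45, 8, 27, 26, 42, 25, 35 (positions 1,2,4,6,8,11,15,17); its 7 consecutive differences strictly alternate in sign, and length 8 is optimal.

8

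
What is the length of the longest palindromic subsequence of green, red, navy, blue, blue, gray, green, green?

One longest palindromic subsequence is green blue blue green (positions 1,4,5,8); it reads the same forward and backward, and the interval DP gives dp[1][8] = 4.

4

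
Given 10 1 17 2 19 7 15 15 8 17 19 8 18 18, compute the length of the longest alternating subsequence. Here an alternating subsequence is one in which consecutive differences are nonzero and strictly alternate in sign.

A longest alternating subsequence is 10, 1, 17, 2, 19, 7, 15, 8, 17, 8, 18 (positions 1,2,3,4,5,6,7,9,10,12,13); its 10 consecutive differences strictly alternate in sign, and length 11 is optimal.

11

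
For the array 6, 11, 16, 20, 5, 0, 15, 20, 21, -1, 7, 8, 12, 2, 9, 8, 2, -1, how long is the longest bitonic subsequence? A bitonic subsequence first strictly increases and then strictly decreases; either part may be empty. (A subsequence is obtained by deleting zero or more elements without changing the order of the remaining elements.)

10

Let inc[i] be the LIS ending at i and dec[i] the longest strictly decreasing subsequence starting at i. inc = [1, 2, 3, 4, 1, 1, 3, 4, 5, 1, 2, 3, 4, 2, 4, 3, 2, 1], dec = [4, 5, 7, 7, 3, 2, 6, 6, 6, 1, 3, 3, 5, 2, 4, 3, 2, 1].
max_i inc[i]+dec[i]−1 = 10, with one witness 6, 11, 16, 20, 15, 12, 9, 8, 2, -1.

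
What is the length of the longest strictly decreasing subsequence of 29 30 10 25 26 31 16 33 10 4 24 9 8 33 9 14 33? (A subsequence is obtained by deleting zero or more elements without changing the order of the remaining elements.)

6

One longest decreasing subsequence is 29, 25, 16, 10, 9, 8 (positions 1,4,7,9,12,13), of length 6; no longer one exists.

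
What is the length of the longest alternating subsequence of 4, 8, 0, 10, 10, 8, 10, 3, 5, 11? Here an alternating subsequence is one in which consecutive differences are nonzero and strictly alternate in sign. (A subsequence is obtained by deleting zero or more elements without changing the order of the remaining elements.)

8

Track the best alternating length ending on an up-step vs a down-step at each position: up/down = 1/1, 2/1, 1/3, 4/1, 4/1, 4/5, 6/1, 4/7, 8/7, 8/1.
The maximum over both is 8; one such subsequence is 4, 8, 0, 10, 8, 10, 3, 5.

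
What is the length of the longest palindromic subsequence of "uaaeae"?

One longest palindromic subsequence is eae (positions 4,5,6); it reads the same forward and backward, and the interval DP gives dp[1][6] = 3.

3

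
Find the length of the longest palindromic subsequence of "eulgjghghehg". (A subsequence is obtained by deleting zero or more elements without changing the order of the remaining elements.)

One longest palindromic subsequence is ghehg (positions 4,7,10,11,12); it reads the same forward and backward, and the interval DP gives dp[1][12] = 5.

5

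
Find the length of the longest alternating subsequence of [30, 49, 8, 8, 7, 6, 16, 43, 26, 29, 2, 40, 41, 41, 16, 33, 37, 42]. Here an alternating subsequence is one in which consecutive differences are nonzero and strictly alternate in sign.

Track the best alternating length ending on an up-step vs a down-step at each position: up/down = 1/1, 2/1, 1/3, 1/3, 1/3, 1/3, 4/3, 4/3, 4/5, 6/5, 1/7, 8/5, 8/5, 8/5, 8/9, 10/9, 10/9, 10/5.
The maximum over both is 10; one such subsequence is 30, 49, 8, 43, 26, 29, 2, 40, 16, 33.

10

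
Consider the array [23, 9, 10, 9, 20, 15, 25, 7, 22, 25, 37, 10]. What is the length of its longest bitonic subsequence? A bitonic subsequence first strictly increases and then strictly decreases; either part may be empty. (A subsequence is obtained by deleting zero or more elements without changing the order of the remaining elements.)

7

One longest bitonic subsequence is 9, 10, 20, 22, 25, 37, 10 (positions 2,3,5,9,10,11,12): it rises to 37 then falls. Length 7 is optimal.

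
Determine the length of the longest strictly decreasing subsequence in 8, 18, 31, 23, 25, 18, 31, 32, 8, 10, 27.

One longest decreasing subsequence is 31, 23, 18, 8 (positions 3,4,6,9), of length 4; no longer one exists.

4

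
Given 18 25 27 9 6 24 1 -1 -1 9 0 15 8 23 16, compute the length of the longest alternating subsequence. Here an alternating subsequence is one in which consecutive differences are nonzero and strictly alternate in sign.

A longest alternating subsequence is 18, 25, 9, 24, 1, 9, 0, 15, 8, 23, 16 (positions 1,2,4,6,7,10,11,12,13,14,15); its 10 consecutive differences strictly alternate in sign, and length 11 is optimal.

11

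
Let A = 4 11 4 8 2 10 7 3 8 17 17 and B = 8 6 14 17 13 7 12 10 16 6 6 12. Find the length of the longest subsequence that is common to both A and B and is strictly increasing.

A longest common strictly increasing subsequence is 8, 17 (length 2); it appears in order in both A and B, and no longer such subsequence exists.

2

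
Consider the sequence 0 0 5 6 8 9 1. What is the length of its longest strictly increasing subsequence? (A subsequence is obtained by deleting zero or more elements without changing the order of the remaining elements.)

Let dp[i] be the longest increasing subsequence ending at position i. Then dp = [1, 1, 2, 3, 4, 5, 2].
The maximum is 5; one witness is 0, 5, 6, 8, 9 at positions 1,3,4,5,6.

5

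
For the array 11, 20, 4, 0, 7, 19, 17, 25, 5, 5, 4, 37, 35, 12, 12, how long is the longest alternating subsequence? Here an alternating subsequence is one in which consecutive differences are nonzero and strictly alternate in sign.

9

Track the best alternating length ending on an up-step vs a down-step at each position: up/down = 1/1, 2/1, 1/3, 1/3, 4/3, 4/3, 4/5, 6/1, 4/7, 4/7, 4/7, 8/1, 8/9, 8/9, 8/9.
The maximum over both is 9; one such subsequence is 11, 20, 4, 19, 17, 25, 5, 37, 35.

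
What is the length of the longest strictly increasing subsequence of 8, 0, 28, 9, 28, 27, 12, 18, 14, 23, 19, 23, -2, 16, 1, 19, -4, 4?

6

Let dp[i] be the longest increasing subsequence ending at position i. Then dp = [1, 1, 2, 2, 3, 3, 3, 4, 4, 5, 5, 6, 1, 5, 2, 6, 1, 3].
The maximum is 6; one witness is 8, 9, 12, 18, 19, 23 at positions 1,4,7,8,11,12.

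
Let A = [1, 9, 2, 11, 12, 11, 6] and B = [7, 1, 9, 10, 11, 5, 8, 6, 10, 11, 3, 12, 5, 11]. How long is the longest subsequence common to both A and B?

5

Backtracking the LCS table gives one alignment: 1 (A1,B2) → 9 (A2,B3) → 11 (A4,B10) → 12 (A5,B12) → 11 (A6,B14).
So the longest common subsequence has length 5.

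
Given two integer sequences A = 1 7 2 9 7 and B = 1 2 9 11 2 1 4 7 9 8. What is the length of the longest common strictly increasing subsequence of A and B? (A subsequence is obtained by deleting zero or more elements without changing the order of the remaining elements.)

For each value that appears in both, track the longest common increasing run ending there.
The best achievable length is 3; one witness is 1, 2, 9 (A-positions 1,3,4, B-positions 1,2,3).

3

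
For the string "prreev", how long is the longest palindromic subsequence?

2

One longest palindromic subsequence is ee (positions 4,5); it reads the same forward and backward, and the interval DP gives dp[1][6] = 2.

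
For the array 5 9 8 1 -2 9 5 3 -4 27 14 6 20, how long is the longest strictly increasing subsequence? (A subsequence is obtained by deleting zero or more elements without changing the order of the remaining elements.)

5

One longest increasing subsequence is 5, 8, 9, 14, 20 (positions 1,3,6,11,13), of length 5; no longer one exists.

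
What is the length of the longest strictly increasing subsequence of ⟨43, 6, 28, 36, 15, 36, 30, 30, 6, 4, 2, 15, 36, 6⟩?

4

Let dp[i] be the longest increasing subsequence ending at position i. Then dp = [1, 1, 2, 3, 2, 3, 3, 3, 1, 1, 1, 2, 4, 2].
The maximum is 4; one witness is 6, 28, 30, 36 at positions 2,3,7,13.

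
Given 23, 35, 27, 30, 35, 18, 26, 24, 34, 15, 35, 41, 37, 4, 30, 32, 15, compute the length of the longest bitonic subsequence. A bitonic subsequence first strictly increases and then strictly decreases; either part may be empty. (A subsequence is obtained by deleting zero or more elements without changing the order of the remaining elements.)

9

One longest bitonic subsequence is 23, 27, 30, 34, 35, 41, 37, 32, 15 (positions 1,3,4,9,11,12,13,16,17): it rises to 41 then falls. Length 9 is optimal.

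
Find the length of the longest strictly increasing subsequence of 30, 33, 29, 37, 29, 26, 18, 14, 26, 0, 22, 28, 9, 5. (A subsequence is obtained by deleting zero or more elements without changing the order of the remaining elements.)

3

Let dp[i] be the longest increasing subsequence ending at position i. Then dp = [1, 2, 1, 3, 1, 1, 1, 1, 2, 1, 2, 3, 2, 2].
The maximum is 3; one witness is 30, 33, 37 at positions 1,2,4.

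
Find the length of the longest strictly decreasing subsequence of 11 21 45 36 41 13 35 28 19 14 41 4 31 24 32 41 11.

Scanning left to right, the best length ending at each element is: 11→1, 21→1, 45→1, 36→2, 41→2, 13→3, 35→3, 28→4, 19→5, 14→6, 41→2, 4→7, 31→4, 24→5, 32→4, 41→2, 11→7.
So the longest decreasing subsequence has length 7, e.g. 45, 36, 35, 28, 19, 14, 4.

7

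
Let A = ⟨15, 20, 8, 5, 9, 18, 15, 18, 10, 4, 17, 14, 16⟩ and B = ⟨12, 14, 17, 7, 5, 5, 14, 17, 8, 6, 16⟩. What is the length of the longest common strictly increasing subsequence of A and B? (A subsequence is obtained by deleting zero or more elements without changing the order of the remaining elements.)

3

For each value that appears in both, track the longest common increasing run ending there.
The best achievable length is 3; one witness is 5, 14, 16 (A-positions 4,12,13, B-positions 5,7,11).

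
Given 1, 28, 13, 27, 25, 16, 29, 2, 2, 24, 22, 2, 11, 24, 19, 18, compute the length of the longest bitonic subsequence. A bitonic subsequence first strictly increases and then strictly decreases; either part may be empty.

8

Let inc[i] be the LIS ending at i and dec[i] the longest strictly decreasing subsequence starting at i. inc = [1, 2, 2, 3, 3, 3, 4, 2, 2, 4, 4, 2, 3, 5, 4, 4], dec = [1, 7, 2, 6, 5, 2, 5, 1, 1, 4, 3, 1, 1, 3, 2, 1].
max_i inc[i]+dec[i]−1 = 8, with one witness 1, 28, 27, 25, 24, 22, 19, 18.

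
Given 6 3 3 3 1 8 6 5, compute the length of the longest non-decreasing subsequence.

4

Let dp[i] be the longest non-decreasing subsequence ending at position i. Then dp = [1, 1, 2, 3, 1, 4, 4, 4].
The maximum is 4; one witness is 3, 3, 3, 8 at positions 2,3,4,6.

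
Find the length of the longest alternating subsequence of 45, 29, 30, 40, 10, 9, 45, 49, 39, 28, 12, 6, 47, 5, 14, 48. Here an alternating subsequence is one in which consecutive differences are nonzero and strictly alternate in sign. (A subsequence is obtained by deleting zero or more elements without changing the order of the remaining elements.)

9

Track the best alternating length ending on an up-step vs a down-step at each position: up/down = 1/1, 1/2, 3/2, 3/2, 1/4, 1/4, 5/1, 5/1, 5/6, 5/6, 5/6, 1/6, 7/6, 1/8, 9/8, 9/6.
The maximum over both is 9; one such subsequence is 45, 29, 30, 10, 45, 39, 47, 5, 14.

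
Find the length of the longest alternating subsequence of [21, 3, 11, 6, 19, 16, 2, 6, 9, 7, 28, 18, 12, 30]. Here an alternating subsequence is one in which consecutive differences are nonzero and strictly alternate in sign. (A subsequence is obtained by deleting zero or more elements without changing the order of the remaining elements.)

Track the best alternating length ending on an up-step vs a down-step at each position: up/down = 1/1, 1/2, 3/2, 3/4, 5/2, 5/6, 1/6, 7/6, 7/6, 7/8, 9/1, 9/10, 9/10, 11/1.
The maximum over both is 11; one such subsequence is 21, 3, 11, 6, 19, 2, 9, 7, 28, 18, 30.

11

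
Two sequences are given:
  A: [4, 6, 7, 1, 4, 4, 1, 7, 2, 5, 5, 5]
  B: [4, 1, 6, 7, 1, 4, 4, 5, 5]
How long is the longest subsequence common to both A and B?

8

A longest common subsequence is 4, 6, 7, 1, 4, 4, 5, 5 (length 8); the LCS DP confirms no longer common subsequence exists.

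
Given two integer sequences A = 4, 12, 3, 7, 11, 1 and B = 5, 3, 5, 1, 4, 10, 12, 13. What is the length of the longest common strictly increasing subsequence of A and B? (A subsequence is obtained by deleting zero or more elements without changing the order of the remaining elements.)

For each value that appears in both, track the longest common increasing run ending there.
The best achievable length is 2; one witness is 4, 12 (A-positions 1,2, B-positions 5,7).

2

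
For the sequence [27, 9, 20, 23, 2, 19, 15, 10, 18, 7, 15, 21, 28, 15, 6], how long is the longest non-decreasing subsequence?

One longest non-decreasing subsequence is 9, 15, 18, 21, 28 (positions 2,7,9,12,13), of length 5; no longer one exists.

5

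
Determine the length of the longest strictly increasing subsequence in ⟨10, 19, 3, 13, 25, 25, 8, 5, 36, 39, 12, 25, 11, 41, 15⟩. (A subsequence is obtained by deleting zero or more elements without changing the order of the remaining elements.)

Let dp[i] be the longest increasing subsequence ending at position i. Then dp = [1, 2, 1, 2, 3, 3, 2, 2, 4, 5, 3, 4, 3, 6, 4].
The maximum is 6; one witness is 10, 19, 25, 36, 39, 41 at positions 1,2,5,9,10,14.

6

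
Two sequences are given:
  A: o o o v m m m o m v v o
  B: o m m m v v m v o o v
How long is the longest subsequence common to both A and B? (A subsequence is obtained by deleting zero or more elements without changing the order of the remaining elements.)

7

Backtracking the LCS table gives one alignment: o (A3,B1) → m (A5,B2) → m (A6,B3) → m (A7,B4) → m (A9,B7) → v (A10,B8) → v (A11,B11).
So the longest common subsequence has length 7.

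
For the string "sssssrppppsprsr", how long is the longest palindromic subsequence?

One longest palindromic subsequence is srppppprs (positions 5,6,7,8,9,10,12,13,14); it reads the same forward and backward, and the interval DP gives dp[1][15] = 9.

9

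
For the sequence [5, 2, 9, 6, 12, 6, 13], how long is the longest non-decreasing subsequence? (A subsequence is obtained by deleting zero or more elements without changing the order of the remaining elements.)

4

Let dp[i] be the longest non-decreasing subsequence ending at position i. Then dp = [1, 1, 2, 2, 3, 3, 4].
The maximum is 4; one witness is 5, 9, 12, 13 at positions 1,3,5,7.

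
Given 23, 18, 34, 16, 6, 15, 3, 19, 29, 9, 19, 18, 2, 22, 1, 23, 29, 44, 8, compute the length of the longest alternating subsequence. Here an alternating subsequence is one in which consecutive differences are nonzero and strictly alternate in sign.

Track the best alternating length ending on an up-step vs a down-step at each position: up/down = 1/1, 1/2, 3/1, 1/4, 1/4, 5/4, 1/6, 7/4, 7/4, 7/8, 9/8, 9/10, 1/10, 11/8, 1/12, 13/8, 13/4, 13/1, 13/14.
The maximum over both is 14; one such subsequence is 23, 18, 34, 6, 15, 3, 19, 9, 19, 18, 22, 1, 23, 8.

14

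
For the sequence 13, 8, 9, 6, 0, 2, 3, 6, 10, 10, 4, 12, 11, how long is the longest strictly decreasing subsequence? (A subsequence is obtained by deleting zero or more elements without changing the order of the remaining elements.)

Scanning left to right, the best length ending at each element is: 13→1, 8→2, 9→2, 6→3, 0→4, 2→4, 3→4, 6→3, 10→2, 10→2, 4→4, 12→2, 11→3.
So the longest decreasing subsequence has length 4, e.g. 13, 8, 6, 0.

4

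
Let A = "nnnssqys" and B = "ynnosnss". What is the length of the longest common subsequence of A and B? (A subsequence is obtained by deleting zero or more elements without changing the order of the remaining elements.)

5

Backtracking the LCS table gives one alignment: n (A1,B2) → n (A2,B3) → n (A3,B6) → s (A5,B7) → s (A8,B8).
So the longest common subsequence has length 5.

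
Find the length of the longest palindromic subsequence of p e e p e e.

One longest palindromic subsequence is eepee (positions 2,3,4,5,6); it reads the same forward and backward, and the interval DP gives dp[1][6] = 5.

5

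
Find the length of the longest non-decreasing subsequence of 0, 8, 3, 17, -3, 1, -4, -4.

3

Scanning left to right, the best length ending at each element is: 0→1, 8→2, 3→2, 17→3, -3→1, 1→2, -4→1, -4→2.
So the longest non-decreasing subsequence has length 3, e.g. 0, 8, 17.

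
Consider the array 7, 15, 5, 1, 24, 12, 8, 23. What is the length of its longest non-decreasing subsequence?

Let dp[i] be the longest non-decreasing subsequence ending at position i. Then dp = [1, 2, 1, 1, 3, 2, 2, 3].
The maximum is 3; one witness is 7, 15, 24 at positions 1,2,5.

3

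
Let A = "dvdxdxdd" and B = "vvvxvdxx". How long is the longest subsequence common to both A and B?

4

Backtracking the LCS table gives one alignment: v (A2,B5) → d (A3,B6) → x (A4,B7) → x (A6,B8).
So the longest common subsequence has length 4.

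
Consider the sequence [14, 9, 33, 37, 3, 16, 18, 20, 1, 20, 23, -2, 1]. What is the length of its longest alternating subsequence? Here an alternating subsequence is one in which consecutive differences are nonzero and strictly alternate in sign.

9

Track the best alternating length ending on an up-step vs a down-step at each position: up/down = 1/1, 1/2, 3/1, 3/1, 1/4, 5/4, 5/4, 5/4, 1/6, 7/4, 7/4, 1/8, 9/8.
The maximum over both is 9; one such subsequence is 14, 9, 33, 3, 16, 1, 20, -2, 1.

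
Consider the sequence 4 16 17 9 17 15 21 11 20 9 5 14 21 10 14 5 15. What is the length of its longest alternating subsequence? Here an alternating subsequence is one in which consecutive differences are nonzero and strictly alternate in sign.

Track the best alternating length ending on an up-step vs a down-step at each position: up/down = 1/1, 2/1, 2/1, 2/3, 4/1, 4/5, 6/1, 4/7, 8/7, 2/9, 2/9, 10/9, 10/1, 10/11, 12/11, 2/13, 14/11.
The maximum over both is 14; one such subsequence is 4, 16, 9, 17, 15, 21, 11, 20, 9, 14, 10, 14, 5, 15.

14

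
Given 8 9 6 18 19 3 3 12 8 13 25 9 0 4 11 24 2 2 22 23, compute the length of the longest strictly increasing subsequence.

6

One longest increasing subsequence is 8, 9, 18, 19, 22, 23 (positions 1,2,4,5,19,20), of length 6; no longer one exists.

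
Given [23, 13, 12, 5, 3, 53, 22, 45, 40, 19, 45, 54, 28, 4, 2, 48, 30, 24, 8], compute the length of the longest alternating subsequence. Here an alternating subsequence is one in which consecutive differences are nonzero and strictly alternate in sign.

10

A longest alternating subsequence is 23, 13, 53, 22, 45, 40, 45, 28, 48, 30 (positions 1,2,6,7,8,9,11,13,16,17); its 9 consecutive differences strictly alternate in sign, and length 10 is optimal.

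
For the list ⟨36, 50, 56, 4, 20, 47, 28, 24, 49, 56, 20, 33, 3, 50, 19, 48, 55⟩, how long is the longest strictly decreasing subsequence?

6

One longest decreasing subsequence is 50, 47, 28, 24, 20, 3 (positions 2,6,7,8,11,13), of length 6; no longer one exists.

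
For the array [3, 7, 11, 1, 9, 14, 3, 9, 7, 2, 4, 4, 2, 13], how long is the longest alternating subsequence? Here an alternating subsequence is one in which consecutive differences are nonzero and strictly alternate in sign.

Track the best alternating length ending on an up-step vs a down-step at each position: up/down = 1/1, 2/1, 2/1, 1/3, 4/3, 4/1, 4/5, 6/5, 6/7, 4/7, 8/7, 8/7, 4/9, 10/5.
The maximum over both is 10; one such subsequence is 3, 7, 1, 9, 3, 9, 2, 4, 2, 13.

10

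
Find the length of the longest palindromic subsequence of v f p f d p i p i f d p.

7

Using dp[i][j] = 2 + dp[i+1][j−1] if the ends match, else max(dp[i+1][j], dp[i][j−1]):
dp[1][12] = 7. A witness is pdipidp at positions 3,5,7,8,9,11,12.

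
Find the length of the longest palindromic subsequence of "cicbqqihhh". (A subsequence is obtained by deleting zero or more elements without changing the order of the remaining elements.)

One longest palindromic subsequence is iqqi (positions 2,5,6,7); it reads the same forward and backward, and the interval DP gives dp[1][10] = 4.

4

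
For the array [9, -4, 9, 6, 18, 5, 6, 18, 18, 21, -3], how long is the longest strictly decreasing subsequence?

One longest decreasing subsequence is 9, 6, 5, -3 (positions 1,4,6,11), of length 4; no longer one exists.

4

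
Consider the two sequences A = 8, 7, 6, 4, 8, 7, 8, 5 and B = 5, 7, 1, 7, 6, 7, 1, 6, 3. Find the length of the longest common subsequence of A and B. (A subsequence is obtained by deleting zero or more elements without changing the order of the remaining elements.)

Backtracking the LCS table gives one alignment: 7 (A2,B4) → 6 (A3,B5) → 7 (A6,B6).
So the longest common subsequence has length 3.

3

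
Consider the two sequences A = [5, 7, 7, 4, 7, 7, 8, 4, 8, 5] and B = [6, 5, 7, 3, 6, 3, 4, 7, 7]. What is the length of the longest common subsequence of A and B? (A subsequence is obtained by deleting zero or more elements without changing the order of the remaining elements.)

Backtracking the LCS table gives one alignment: 5 (A1,B2) → 7 (A2,B3) → 4 (A4,B7) → 7 (A5,B8) → 7 (A6,B9).
So the longest common subsequence has length 5.

5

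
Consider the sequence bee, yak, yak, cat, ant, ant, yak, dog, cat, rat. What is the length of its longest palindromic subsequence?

4

One longest palindromic subsequence is cat ant ant cat (positions 4,5,6,9); it reads the same forward and backward, and the interval DP gives dp[1][10] = 4.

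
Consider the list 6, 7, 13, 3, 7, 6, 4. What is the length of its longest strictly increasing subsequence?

3

Let dp[i] be the longest increasing subsequence ending at position i. Then dp = [1, 2, 3, 1, 2, 2, 2].
The maximum is 3; one witness is 6, 7, 13 at positions 1,2,3.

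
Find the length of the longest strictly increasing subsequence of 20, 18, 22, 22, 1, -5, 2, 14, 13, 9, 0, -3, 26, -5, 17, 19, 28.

6

Let dp[i] be the longest increasing subsequence ending at position i. Then dp = [1, 1, 2, 2, 1, 1, 2, 3, 3, 3, 2, 2, 4, 1, 4, 5, 6].
The maximum is 6; one witness is 1, 2, 14, 17, 19, 28 at positions 5,7,8,15,16,17.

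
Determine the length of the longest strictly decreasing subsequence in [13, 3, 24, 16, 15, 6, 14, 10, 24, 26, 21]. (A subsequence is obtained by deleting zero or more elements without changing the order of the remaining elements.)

5

Let dp[i] be the longest decreasing subsequence ending at position i. Then dp = [1, 2, 1, 2, 3, 4, 4, 5, 1, 1, 2].
The maximum is 5; one witness is 24, 16, 15, 14, 10 at positions 3,4,5,7,8.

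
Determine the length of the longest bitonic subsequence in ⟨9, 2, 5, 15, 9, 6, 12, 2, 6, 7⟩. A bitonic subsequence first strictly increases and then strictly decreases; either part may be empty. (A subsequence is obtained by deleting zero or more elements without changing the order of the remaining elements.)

6

Let inc[i] be the LIS ending at i and dec[i] the longest strictly decreasing subsequence starting at i. inc = [1, 1, 2, 3, 3, 3, 4, 1, 3, 4], dec = [3, 1, 2, 4, 3, 2, 2, 1, 1, 1].
max_i inc[i]+dec[i]−1 = 6, with one witness 2, 5, 15, 9, 6, 2.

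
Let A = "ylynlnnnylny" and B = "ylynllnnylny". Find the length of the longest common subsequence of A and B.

11

A longest common subsequence is ylynlnnylny (length 11); the LCS DP confirms no longer common subsequence exists.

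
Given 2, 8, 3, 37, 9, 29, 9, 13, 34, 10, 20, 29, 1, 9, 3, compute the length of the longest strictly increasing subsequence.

6

Scanning left to right, the best length ending at each element is: 2→1, 8→2, 3→2, 37→3, 9→3, 29→4, 9→3, 13→4, 34→5, 10→4, 20→5, 29→6, 1→1, 9→3, 3→2.
So the longest increasing subsequence has length 6, e.g. 2, 8, 9, 13, 20, 29.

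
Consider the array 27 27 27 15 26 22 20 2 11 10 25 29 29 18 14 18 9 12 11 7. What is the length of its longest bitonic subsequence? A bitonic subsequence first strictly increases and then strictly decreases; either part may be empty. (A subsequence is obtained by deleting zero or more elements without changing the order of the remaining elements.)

Let inc[i] be the LIS ending at i and dec[i] the longest strictly decreasing subsequence starting at i. inc = [1, 1, 1, 1, 2, 2, 2, 1, 2, 2, 3, 4, 4, 3, 3, 4, 2, 3, 3, 2], dec = [9, 9, 9, 5, 8, 7, 6, 1, 4, 3, 6, 6, 6, 5, 4, 4, 2, 3, 2, 1].
max_i inc[i]+dec[i]−1 = 9, with one witness 27, 26, 22, 20, 18, 14, 12, 11, 7.

9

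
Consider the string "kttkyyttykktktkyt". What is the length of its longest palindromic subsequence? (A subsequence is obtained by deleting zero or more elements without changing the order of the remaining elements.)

12

One longest palindromic subsequence is kttkyttykttk (positions 1,2,3,4,6,7,8,9,11,12,14,15); it reads the same forward and backward, and the interval DP gives dp[1][17] = 12.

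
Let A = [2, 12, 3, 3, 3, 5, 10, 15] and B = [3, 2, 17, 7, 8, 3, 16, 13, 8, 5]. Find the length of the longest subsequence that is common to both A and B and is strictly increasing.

3

For each value that appears in both, track the longest common increasing run ending there.
The best achievable length is 3; one witness is 2, 3, 5 (A-positions 1,3,6, B-positions 2,6,10).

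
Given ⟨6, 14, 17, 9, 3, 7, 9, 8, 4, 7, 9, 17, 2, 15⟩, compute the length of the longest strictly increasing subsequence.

5

Scanning left to right, the best length ending at each element is: 6→1, 14→2, 17→3, 9→2, 3→1, 7→2, 9→3, 8→3, 4→2, 7→3, 9→4, 17→5, 2→1, 15→5.
So the longest increasing subsequence has length 5, e.g. 6, 7, 8, 9, 17.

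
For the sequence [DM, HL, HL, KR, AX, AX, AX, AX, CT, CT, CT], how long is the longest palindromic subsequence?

4

One longest palindromic subsequence is AX AX AX AX (positions 5,6,7,8); it reads the same forward and backward, and the interval DP gives dp[1][11] = 4.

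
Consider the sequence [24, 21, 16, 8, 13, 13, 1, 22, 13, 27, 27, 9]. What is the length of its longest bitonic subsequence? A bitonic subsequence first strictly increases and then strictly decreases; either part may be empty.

5

Let inc[i] be the LIS ending at i and dec[i] the longest strictly decreasing subsequence starting at i. inc = [1, 1, 1, 1, 2, 2, 1, 3, 2, 4, 4, 2], dec = [5, 4, 3, 2, 2, 2, 1, 3, 2, 2, 2, 1].
max_i inc[i]+dec[i]−1 = 5, with one witness 24, 21, 16, 13, 9.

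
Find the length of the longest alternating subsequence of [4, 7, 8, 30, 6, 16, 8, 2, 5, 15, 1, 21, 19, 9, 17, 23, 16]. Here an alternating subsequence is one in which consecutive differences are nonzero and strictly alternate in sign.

A longest alternating subsequence is 4, 7, 6, 16, 2, 5, 1, 21, 9, 17, 16 (positions 1,2,5,6,8,9,11,12,14,15,17); its 10 consecutive differences strictly alternate in sign, and length 11 is optimal.

11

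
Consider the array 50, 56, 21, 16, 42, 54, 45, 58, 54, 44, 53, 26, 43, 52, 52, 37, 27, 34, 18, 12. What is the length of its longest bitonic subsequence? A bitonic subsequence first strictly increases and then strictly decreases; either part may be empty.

One longest bitonic subsequence is 21, 42, 54, 58, 54, 53, 52, 37, 34, 18, 12 (positions 3,5,6,8,9,11,15,16,18,19,20): it rises to 58 then falls. Length 11 is optimal.

11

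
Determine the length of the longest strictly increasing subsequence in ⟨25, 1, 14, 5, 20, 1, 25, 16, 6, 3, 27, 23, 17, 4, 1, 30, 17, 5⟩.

6

Let dp[i] be the longest increasing subsequence ending at position i. Then dp = [1, 1, 2, 2, 3, 1, 4, 3, 3, 2, 5, 4, 4, 3, 1, 6, 4, 4].
The maximum is 6; one witness is 1, 14, 20, 25, 27, 30 at positions 2,3,5,7,11,16.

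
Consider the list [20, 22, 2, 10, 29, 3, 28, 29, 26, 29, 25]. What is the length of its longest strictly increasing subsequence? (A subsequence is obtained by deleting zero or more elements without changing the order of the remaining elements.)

4

Let dp[i] be the longest increasing subsequence ending at position i. Then dp = [1, 2, 1, 2, 3, 2, 3, 4, 3, 4, 3].
The maximum is 4; one witness is 20, 22, 28, 29 at positions 1,2,7,8.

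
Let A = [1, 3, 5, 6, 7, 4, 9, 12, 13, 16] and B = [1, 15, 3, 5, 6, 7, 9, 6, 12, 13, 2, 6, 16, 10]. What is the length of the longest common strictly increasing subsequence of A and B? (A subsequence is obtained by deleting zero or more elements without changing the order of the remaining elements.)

9

For each value that appears in both, track the longest common increasing run ending there.
The best achievable length is 9; one witness is 1, 3, 5, 6, 7, 9, 12, 13, 16 (A-positions 1,2,3,4,5,7,8,9,10, B-positions 1,3,4,5,6,7,9,10,13).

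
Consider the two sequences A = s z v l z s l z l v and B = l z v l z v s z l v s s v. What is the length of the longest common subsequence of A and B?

8

A longest common subsequence is zvlzszlv (length 8); the LCS DP confirms no longer common subsequence exists.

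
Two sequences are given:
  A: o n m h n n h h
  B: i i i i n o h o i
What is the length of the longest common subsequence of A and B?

2

A longest common subsequence is oh (length 2); the LCS DP confirms no longer common subsequence exists.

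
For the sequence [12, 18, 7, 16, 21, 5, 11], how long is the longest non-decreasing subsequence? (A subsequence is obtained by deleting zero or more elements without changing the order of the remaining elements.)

3

One longest non-decreasing subsequence is 12, 18, 21 (positions 1,2,5), of length 3; no longer one exists.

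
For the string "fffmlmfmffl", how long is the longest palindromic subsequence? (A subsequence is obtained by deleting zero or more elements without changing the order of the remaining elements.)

9

One longest palindromic subsequence is fffmlmfff (positions 1,2,3,4,5,6,7,9,10); it reads the same forward and backward, and the interval DP gives dp[1][11] = 9.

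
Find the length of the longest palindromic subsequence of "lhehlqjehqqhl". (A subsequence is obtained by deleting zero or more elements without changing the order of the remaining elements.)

7

Using dp[i][j] = 2 + dp[i+1][j−1] if the ends match, else max(dp[i+1][j], dp[i][j−1]):
dp[1][13] = 7. A witness is lhqqqhl at positions 1,2,6,10,11,12,13.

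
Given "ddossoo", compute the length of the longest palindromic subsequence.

4

Using dp[i][j] = 2 + dp[i+1][j−1] if the ends match, else max(dp[i+1][j], dp[i][j−1]):
dp[1][7] = 4. A witness is osso at positions 3,4,5,7.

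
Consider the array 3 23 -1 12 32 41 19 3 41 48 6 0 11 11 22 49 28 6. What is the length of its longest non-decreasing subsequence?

7

Let dp[i] be the longest non-decreasing subsequence ending at position i. Then dp = [1, 2, 1, 2, 3, 4, 3, 2, 5, 6, 3, 2, 4, 5, 6, 7, 7, 4].
The maximum is 7; one witness is 3, 23, 32, 41, 41, 48, 49 at positions 1,2,5,6,9,10,16.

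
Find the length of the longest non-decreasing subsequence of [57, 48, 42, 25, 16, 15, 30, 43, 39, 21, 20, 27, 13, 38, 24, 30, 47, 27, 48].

6

Let dp[i] be the longest non-decreasing subsequence ending at position i. Then dp = [1, 1, 1, 1, 1, 1, 2, 3, 3, 2, 2, 3, 1, 4, 3, 4, 5, 4, 6].
The maximum is 6; one witness is 16, 21, 27, 38, 47, 48 at positions 5,10,12,14,17,19.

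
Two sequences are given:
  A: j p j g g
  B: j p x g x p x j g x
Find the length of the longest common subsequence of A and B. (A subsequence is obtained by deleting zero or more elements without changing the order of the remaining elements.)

Backtracking the LCS table gives one alignment: j (A1,B1) → p (A2,B6) → j (A3,B8) → g (A4,B9).
So the longest common subsequence has length 4.

4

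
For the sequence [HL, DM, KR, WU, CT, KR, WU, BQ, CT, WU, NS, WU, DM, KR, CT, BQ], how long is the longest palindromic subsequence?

7

One longest palindromic subsequence is BQ CT WU NS WU CT BQ (positions 8,9,10,11,12,15,16); it reads the same forward and backward, and the interval DP gives dp[1][16] = 7.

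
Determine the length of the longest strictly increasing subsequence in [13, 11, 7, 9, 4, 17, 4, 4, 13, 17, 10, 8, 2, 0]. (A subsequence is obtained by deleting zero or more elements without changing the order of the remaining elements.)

Let dp[i] be the longest increasing subsequence ending at position i. Then dp = [1, 1, 1, 2, 1, 3, 1, 1, 3, 4, 3, 2, 1, 1].
The maximum is 4; one witness is 7, 9, 13, 17 at positions 3,4,9,10.

4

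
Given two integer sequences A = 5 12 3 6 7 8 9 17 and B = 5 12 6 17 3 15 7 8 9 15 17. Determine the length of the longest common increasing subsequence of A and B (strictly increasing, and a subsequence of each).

6

For each value that appears in both, track the longest common increasing run ending there.
The best achievable length is 6; one witness is 5, 6, 7, 8, 9, 17 (A-positions 1,4,5,6,7,8, B-positions 1,3,7,8,9,11).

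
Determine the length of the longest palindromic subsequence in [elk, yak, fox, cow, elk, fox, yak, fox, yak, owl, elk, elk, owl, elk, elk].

8

One longest palindromic subsequence is elk elk owl elk elk owl elk elk (positions 1,5,10,11,12,13,14,15); it reads the same forward and backward, and the interval DP gives dp[1][15] = 8.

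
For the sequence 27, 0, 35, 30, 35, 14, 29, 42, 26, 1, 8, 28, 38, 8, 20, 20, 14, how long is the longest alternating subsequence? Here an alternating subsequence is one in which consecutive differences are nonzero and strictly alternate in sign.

A longest alternating subsequence is 27, 0, 35, 30, 35, 14, 29, 26, 28, 8, 20, 14 (positions 1,2,3,4,5,6,7,9,12,14,15,17); its 11 consecutive differences strictly alternate in sign, and length 12 is optimal.

12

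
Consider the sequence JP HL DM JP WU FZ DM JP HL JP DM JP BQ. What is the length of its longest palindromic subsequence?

One longest palindromic subsequence is JP DM JP HL JP DM JP (positions 4,7,8,9,10,11,12); it reads the same forward and backward, and the interval DP gives dp[1][13] = 7.

7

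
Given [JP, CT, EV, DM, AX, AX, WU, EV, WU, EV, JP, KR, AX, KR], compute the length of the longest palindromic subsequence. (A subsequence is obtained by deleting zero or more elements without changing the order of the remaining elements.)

One longest palindromic subsequence is JP EV WU EV WU EV JP (positions 1,3,7,8,9,10,11); it reads the same forward and backward, and the interval DP gives dp[1][14] = 7.

7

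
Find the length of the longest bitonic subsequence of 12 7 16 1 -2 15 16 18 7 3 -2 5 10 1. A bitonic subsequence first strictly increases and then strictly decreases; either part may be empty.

Let inc[i] be the LIS ending at i and dec[i] the longest strictly decreasing subsequence starting at i. inc = [1, 1, 2, 1, 1, 2, 3, 4, 2, 2, 1, 3, 4, 2], dec = [4, 3, 5, 2, 1, 4, 4, 4, 3, 2, 1, 2, 2, 1].
max_i inc[i]+dec[i]−1 = 7, with one witness 12, 15, 16, 18, 7, 5, 1.

7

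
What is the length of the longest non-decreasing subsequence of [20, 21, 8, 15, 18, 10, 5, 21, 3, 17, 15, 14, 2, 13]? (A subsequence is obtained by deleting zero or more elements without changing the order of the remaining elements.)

Let dp[i] be the longest non-decreasing subsequence ending at position i. Then dp = [1, 2, 1, 2, 3, 2, 1, 4, 1, 3, 3, 3, 1, 3].
The maximum is 4; one witness is 8, 15, 18, 21 at positions 3,4,5,8.

4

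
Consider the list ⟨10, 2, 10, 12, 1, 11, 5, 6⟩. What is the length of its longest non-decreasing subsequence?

One longest non-decreasing subsequence is 10, 10, 12 (positions 1,3,4), of length 3; no longer one exists.

3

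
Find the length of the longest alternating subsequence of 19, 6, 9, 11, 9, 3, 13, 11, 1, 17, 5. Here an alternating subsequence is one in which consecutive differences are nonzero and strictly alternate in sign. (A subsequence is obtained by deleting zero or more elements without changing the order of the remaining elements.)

8

A longest alternating subsequence is 19, 6, 11, 9, 13, 11, 17, 5 (positions 1,2,4,5,7,8,10,11); its 7 consecutive differences strictly alternate in sign, and length 8 is optimal.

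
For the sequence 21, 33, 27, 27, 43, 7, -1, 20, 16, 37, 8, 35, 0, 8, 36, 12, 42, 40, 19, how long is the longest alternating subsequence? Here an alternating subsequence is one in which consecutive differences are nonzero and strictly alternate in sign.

A longest alternating subsequence is 21, 33, 27, 43, 7, 20, 16, 37, 8, 35, 0, 36, 12, 42, 40 (positions 1,2,3,5,6,8,9,10,11,12,13,15,16,17,18); its 14 consecutive differences strictly alternate in sign, and length 15 is optimal.

15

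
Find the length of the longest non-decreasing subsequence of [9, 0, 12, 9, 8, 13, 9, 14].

4

Let dp[i] be the longest non-decreasing subsequence ending at position i. Then dp = [1, 1, 2, 2, 2, 3, 3, 4].
The maximum is 4; one witness is 9, 12, 13, 14 at positions 1,3,6,8.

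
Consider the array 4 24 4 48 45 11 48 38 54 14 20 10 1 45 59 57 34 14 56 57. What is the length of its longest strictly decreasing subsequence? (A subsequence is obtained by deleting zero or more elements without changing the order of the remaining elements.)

6

Let dp[i] be the longest decreasing subsequence ending at position i. Then dp = [1, 1, 2, 1, 2, 3, 1, 3, 1, 4, 4, 5, 6, 2, 1, 2, 4, 5, 3, 2].
The maximum is 6; one witness is 48, 45, 38, 14, 10, 1 at positions 4,5,8,10,12,13.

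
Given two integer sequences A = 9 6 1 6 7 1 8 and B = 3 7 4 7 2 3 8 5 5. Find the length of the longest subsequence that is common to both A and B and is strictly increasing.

For each value that appears in both, track the longest common increasing run ending there.
The best achievable length is 2; one witness is 7, 8 (A-positions 5,7, B-positions 2,7).

2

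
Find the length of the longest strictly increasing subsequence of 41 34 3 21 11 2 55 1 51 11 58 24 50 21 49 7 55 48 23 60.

One longest increasing subsequence is 3, 21, 24, 50, 55, 60 (positions 3,4,12,13,17,20), of length 6; no longer one exists.

6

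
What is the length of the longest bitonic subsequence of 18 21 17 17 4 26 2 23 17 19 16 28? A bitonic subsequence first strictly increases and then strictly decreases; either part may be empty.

6

Let inc[i] be the LIS ending at i and dec[i] the longest strictly decreasing subsequence starting at i. inc = [1, 2, 1, 1, 1, 3, 1, 3, 2, 3, 2, 4], dec = [4, 4, 3, 3, 2, 4, 1, 3, 2, 2, 1, 1].
max_i inc[i]+dec[i]−1 = 6, with one witness 18, 21, 26, 23, 19, 16.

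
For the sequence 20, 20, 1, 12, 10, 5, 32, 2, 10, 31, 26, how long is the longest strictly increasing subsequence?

Let dp[i] be the longest increasing subsequence ending at position i. Then dp = [1, 1, 1, 2, 2, 2, 3, 2, 3, 4, 4].
The maximum is 4; one witness is 1, 5, 10, 31 at positions 3,6,9,10.

4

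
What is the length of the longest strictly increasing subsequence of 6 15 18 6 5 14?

Let dp[i] be the longest increasing subsequence ending at position i. Then dp = [1, 2, 3, 1, 1, 2].
The maximum is 3; one witness is 6, 15, 18 at positions 1,2,3.

3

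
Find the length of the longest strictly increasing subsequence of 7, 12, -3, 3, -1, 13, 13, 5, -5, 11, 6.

One longest increasing subsequence is -3, 3, 5, 11 (positions 3,4,8,10), of length 4; no longer one exists.

4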